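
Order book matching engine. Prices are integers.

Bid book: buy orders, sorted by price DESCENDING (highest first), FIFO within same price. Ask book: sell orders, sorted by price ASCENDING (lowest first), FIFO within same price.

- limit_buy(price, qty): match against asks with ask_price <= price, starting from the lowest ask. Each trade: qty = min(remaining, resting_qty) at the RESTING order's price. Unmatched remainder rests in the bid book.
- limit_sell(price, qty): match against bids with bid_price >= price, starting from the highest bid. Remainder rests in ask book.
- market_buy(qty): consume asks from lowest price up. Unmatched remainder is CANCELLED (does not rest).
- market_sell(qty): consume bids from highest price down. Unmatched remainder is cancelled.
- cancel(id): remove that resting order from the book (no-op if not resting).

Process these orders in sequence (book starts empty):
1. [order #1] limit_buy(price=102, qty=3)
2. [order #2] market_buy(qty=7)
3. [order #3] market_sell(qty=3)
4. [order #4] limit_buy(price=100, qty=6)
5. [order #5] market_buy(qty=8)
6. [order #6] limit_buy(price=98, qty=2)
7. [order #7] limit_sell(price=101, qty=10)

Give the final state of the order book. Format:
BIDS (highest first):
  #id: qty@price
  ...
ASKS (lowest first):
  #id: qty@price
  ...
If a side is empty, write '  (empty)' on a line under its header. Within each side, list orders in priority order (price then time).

Answer: BIDS (highest first):
  #4: 6@100
  #6: 2@98
ASKS (lowest first):
  #7: 10@101

Derivation:
After op 1 [order #1] limit_buy(price=102, qty=3): fills=none; bids=[#1:3@102] asks=[-]
After op 2 [order #2] market_buy(qty=7): fills=none; bids=[#1:3@102] asks=[-]
After op 3 [order #3] market_sell(qty=3): fills=#1x#3:3@102; bids=[-] asks=[-]
After op 4 [order #4] limit_buy(price=100, qty=6): fills=none; bids=[#4:6@100] asks=[-]
After op 5 [order #5] market_buy(qty=8): fills=none; bids=[#4:6@100] asks=[-]
After op 6 [order #6] limit_buy(price=98, qty=2): fills=none; bids=[#4:6@100 #6:2@98] asks=[-]
After op 7 [order #7] limit_sell(price=101, qty=10): fills=none; bids=[#4:6@100 #6:2@98] asks=[#7:10@101]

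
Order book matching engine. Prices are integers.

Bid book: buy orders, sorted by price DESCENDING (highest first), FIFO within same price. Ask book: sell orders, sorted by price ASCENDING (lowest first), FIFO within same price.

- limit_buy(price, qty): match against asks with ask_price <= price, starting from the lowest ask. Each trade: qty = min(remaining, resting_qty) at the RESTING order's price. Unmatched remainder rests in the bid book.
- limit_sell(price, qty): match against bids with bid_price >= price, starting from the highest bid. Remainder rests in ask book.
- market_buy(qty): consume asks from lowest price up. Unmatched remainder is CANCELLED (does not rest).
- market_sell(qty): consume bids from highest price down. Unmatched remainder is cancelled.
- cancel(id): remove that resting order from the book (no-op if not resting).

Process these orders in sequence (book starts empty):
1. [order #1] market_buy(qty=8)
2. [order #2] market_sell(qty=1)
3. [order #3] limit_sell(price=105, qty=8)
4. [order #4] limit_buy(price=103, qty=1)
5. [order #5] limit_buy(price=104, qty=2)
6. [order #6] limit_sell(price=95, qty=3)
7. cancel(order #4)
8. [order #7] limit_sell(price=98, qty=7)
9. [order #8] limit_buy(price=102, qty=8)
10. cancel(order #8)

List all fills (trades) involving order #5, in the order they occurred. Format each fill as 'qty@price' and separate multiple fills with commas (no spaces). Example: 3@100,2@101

After op 1 [order #1] market_buy(qty=8): fills=none; bids=[-] asks=[-]
After op 2 [order #2] market_sell(qty=1): fills=none; bids=[-] asks=[-]
After op 3 [order #3] limit_sell(price=105, qty=8): fills=none; bids=[-] asks=[#3:8@105]
After op 4 [order #4] limit_buy(price=103, qty=1): fills=none; bids=[#4:1@103] asks=[#3:8@105]
After op 5 [order #5] limit_buy(price=104, qty=2): fills=none; bids=[#5:2@104 #4:1@103] asks=[#3:8@105]
After op 6 [order #6] limit_sell(price=95, qty=3): fills=#5x#6:2@104 #4x#6:1@103; bids=[-] asks=[#3:8@105]
After op 7 cancel(order #4): fills=none; bids=[-] asks=[#3:8@105]
After op 8 [order #7] limit_sell(price=98, qty=7): fills=none; bids=[-] asks=[#7:7@98 #3:8@105]
After op 9 [order #8] limit_buy(price=102, qty=8): fills=#8x#7:7@98; bids=[#8:1@102] asks=[#3:8@105]
After op 10 cancel(order #8): fills=none; bids=[-] asks=[#3:8@105]

Answer: 2@104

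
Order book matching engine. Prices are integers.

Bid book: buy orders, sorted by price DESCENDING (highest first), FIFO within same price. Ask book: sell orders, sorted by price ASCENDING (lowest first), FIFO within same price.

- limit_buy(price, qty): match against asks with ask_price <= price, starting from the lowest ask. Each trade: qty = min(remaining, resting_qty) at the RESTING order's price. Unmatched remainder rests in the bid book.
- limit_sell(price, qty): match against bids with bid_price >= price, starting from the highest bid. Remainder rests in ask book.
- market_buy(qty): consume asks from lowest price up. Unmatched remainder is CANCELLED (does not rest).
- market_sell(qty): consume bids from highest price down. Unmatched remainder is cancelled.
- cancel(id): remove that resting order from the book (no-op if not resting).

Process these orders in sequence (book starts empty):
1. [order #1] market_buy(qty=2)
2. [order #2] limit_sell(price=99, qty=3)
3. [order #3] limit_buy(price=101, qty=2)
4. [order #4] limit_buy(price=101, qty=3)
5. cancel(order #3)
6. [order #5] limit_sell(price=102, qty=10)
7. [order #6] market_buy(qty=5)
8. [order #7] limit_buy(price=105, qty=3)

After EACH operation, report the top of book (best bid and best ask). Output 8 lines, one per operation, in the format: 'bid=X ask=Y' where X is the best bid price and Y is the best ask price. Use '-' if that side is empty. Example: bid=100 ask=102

After op 1 [order #1] market_buy(qty=2): fills=none; bids=[-] asks=[-]
After op 2 [order #2] limit_sell(price=99, qty=3): fills=none; bids=[-] asks=[#2:3@99]
After op 3 [order #3] limit_buy(price=101, qty=2): fills=#3x#2:2@99; bids=[-] asks=[#2:1@99]
After op 4 [order #4] limit_buy(price=101, qty=3): fills=#4x#2:1@99; bids=[#4:2@101] asks=[-]
After op 5 cancel(order #3): fills=none; bids=[#4:2@101] asks=[-]
After op 6 [order #5] limit_sell(price=102, qty=10): fills=none; bids=[#4:2@101] asks=[#5:10@102]
After op 7 [order #6] market_buy(qty=5): fills=#6x#5:5@102; bids=[#4:2@101] asks=[#5:5@102]
After op 8 [order #7] limit_buy(price=105, qty=3): fills=#7x#5:3@102; bids=[#4:2@101] asks=[#5:2@102]

Answer: bid=- ask=-
bid=- ask=99
bid=- ask=99
bid=101 ask=-
bid=101 ask=-
bid=101 ask=102
bid=101 ask=102
bid=101 ask=102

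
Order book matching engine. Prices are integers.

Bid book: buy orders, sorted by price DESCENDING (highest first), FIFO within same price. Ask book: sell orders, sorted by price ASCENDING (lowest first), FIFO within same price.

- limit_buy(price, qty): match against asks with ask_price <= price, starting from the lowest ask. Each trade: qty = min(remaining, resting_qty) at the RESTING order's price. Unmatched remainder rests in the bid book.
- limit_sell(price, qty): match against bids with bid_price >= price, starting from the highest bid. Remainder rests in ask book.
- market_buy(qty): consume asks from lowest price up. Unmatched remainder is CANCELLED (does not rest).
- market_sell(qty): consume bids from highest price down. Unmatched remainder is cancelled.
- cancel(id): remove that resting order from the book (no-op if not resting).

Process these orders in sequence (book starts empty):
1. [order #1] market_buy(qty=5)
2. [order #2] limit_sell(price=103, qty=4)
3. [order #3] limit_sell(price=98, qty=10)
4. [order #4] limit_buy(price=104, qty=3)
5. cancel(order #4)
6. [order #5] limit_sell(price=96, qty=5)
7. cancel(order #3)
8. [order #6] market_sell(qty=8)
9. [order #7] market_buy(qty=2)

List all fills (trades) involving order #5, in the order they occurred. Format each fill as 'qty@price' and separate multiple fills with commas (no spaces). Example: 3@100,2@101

Answer: 2@96

Derivation:
After op 1 [order #1] market_buy(qty=5): fills=none; bids=[-] asks=[-]
After op 2 [order #2] limit_sell(price=103, qty=4): fills=none; bids=[-] asks=[#2:4@103]
After op 3 [order #3] limit_sell(price=98, qty=10): fills=none; bids=[-] asks=[#3:10@98 #2:4@103]
After op 4 [order #4] limit_buy(price=104, qty=3): fills=#4x#3:3@98; bids=[-] asks=[#3:7@98 #2:4@103]
After op 5 cancel(order #4): fills=none; bids=[-] asks=[#3:7@98 #2:4@103]
After op 6 [order #5] limit_sell(price=96, qty=5): fills=none; bids=[-] asks=[#5:5@96 #3:7@98 #2:4@103]
After op 7 cancel(order #3): fills=none; bids=[-] asks=[#5:5@96 #2:4@103]
After op 8 [order #6] market_sell(qty=8): fills=none; bids=[-] asks=[#5:5@96 #2:4@103]
After op 9 [order #7] market_buy(qty=2): fills=#7x#5:2@96; bids=[-] asks=[#5:3@96 #2:4@103]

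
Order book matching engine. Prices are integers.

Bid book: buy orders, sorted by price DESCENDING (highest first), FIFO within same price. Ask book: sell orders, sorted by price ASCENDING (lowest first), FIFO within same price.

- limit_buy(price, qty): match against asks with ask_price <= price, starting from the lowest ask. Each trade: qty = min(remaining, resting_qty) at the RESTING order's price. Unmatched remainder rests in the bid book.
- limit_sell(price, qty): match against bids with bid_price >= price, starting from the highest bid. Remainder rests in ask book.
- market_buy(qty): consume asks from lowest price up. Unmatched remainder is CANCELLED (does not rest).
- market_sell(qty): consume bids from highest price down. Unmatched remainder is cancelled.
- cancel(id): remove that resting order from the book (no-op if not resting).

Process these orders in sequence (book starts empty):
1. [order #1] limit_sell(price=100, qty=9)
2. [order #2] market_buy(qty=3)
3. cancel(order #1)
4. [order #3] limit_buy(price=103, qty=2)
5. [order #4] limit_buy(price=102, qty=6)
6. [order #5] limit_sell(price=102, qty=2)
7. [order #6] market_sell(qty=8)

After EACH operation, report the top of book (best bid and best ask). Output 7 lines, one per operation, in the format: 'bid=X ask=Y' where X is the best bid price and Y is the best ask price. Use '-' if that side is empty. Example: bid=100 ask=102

Answer: bid=- ask=100
bid=- ask=100
bid=- ask=-
bid=103 ask=-
bid=103 ask=-
bid=102 ask=-
bid=- ask=-

Derivation:
After op 1 [order #1] limit_sell(price=100, qty=9): fills=none; bids=[-] asks=[#1:9@100]
After op 2 [order #2] market_buy(qty=3): fills=#2x#1:3@100; bids=[-] asks=[#1:6@100]
After op 3 cancel(order #1): fills=none; bids=[-] asks=[-]
After op 4 [order #3] limit_buy(price=103, qty=2): fills=none; bids=[#3:2@103] asks=[-]
After op 5 [order #4] limit_buy(price=102, qty=6): fills=none; bids=[#3:2@103 #4:6@102] asks=[-]
After op 6 [order #5] limit_sell(price=102, qty=2): fills=#3x#5:2@103; bids=[#4:6@102] asks=[-]
After op 7 [order #6] market_sell(qty=8): fills=#4x#6:6@102; bids=[-] asks=[-]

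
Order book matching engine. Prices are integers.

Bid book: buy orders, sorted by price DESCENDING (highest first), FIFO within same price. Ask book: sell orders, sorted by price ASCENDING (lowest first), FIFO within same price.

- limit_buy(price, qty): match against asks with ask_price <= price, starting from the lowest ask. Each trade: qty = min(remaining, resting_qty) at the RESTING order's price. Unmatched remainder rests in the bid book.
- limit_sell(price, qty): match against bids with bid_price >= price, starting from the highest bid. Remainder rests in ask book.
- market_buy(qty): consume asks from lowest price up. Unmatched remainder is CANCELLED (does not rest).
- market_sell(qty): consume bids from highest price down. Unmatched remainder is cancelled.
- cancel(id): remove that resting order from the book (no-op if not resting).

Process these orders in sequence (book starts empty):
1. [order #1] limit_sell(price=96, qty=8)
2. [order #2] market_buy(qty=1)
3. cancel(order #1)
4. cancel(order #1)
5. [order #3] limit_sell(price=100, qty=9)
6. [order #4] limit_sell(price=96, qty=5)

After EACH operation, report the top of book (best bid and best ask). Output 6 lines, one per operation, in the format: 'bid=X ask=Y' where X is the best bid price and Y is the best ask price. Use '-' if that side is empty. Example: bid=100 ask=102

After op 1 [order #1] limit_sell(price=96, qty=8): fills=none; bids=[-] asks=[#1:8@96]
After op 2 [order #2] market_buy(qty=1): fills=#2x#1:1@96; bids=[-] asks=[#1:7@96]
After op 3 cancel(order #1): fills=none; bids=[-] asks=[-]
After op 4 cancel(order #1): fills=none; bids=[-] asks=[-]
After op 5 [order #3] limit_sell(price=100, qty=9): fills=none; bids=[-] asks=[#3:9@100]
After op 6 [order #4] limit_sell(price=96, qty=5): fills=none; bids=[-] asks=[#4:5@96 #3:9@100]

Answer: bid=- ask=96
bid=- ask=96
bid=- ask=-
bid=- ask=-
bid=- ask=100
bid=- ask=96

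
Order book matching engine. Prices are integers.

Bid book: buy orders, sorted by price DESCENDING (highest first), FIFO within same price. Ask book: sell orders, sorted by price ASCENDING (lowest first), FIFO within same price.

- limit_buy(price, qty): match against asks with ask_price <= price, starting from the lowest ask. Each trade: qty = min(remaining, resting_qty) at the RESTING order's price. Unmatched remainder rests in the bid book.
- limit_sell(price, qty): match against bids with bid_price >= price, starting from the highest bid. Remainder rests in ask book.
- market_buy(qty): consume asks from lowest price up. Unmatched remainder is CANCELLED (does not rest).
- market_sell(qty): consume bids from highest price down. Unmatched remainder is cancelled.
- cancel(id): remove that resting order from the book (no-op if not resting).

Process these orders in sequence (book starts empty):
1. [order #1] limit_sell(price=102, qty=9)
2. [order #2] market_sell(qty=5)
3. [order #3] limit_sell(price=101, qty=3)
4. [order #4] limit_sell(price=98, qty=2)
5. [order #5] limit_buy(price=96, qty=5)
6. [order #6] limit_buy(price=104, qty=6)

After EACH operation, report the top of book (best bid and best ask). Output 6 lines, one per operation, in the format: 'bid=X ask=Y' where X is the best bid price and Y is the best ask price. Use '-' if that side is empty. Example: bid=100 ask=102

After op 1 [order #1] limit_sell(price=102, qty=9): fills=none; bids=[-] asks=[#1:9@102]
After op 2 [order #2] market_sell(qty=5): fills=none; bids=[-] asks=[#1:9@102]
After op 3 [order #3] limit_sell(price=101, qty=3): fills=none; bids=[-] asks=[#3:3@101 #1:9@102]
After op 4 [order #4] limit_sell(price=98, qty=2): fills=none; bids=[-] asks=[#4:2@98 #3:3@101 #1:9@102]
After op 5 [order #5] limit_buy(price=96, qty=5): fills=none; bids=[#5:5@96] asks=[#4:2@98 #3:3@101 #1:9@102]
After op 6 [order #6] limit_buy(price=104, qty=6): fills=#6x#4:2@98 #6x#3:3@101 #6x#1:1@102; bids=[#5:5@96] asks=[#1:8@102]

Answer: bid=- ask=102
bid=- ask=102
bid=- ask=101
bid=- ask=98
bid=96 ask=98
bid=96 ask=102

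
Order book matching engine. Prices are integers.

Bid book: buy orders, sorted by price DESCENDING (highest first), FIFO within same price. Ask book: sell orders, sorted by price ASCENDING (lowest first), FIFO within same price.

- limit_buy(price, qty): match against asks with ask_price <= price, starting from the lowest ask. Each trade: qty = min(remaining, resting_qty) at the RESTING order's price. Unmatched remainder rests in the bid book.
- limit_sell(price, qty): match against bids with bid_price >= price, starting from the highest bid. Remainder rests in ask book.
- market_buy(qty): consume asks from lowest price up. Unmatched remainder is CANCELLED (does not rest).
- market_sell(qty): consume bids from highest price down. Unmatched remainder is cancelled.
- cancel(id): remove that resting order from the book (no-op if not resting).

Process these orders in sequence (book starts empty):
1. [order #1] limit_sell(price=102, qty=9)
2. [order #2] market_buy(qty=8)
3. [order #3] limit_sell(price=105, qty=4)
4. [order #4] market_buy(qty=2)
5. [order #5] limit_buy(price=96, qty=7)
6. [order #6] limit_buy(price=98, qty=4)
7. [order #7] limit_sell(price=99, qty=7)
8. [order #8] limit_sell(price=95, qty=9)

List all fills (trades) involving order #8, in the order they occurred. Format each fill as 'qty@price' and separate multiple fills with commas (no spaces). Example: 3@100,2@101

Answer: 4@98,5@96

Derivation:
After op 1 [order #1] limit_sell(price=102, qty=9): fills=none; bids=[-] asks=[#1:9@102]
After op 2 [order #2] market_buy(qty=8): fills=#2x#1:8@102; bids=[-] asks=[#1:1@102]
After op 3 [order #3] limit_sell(price=105, qty=4): fills=none; bids=[-] asks=[#1:1@102 #3:4@105]
After op 4 [order #4] market_buy(qty=2): fills=#4x#1:1@102 #4x#3:1@105; bids=[-] asks=[#3:3@105]
After op 5 [order #5] limit_buy(price=96, qty=7): fills=none; bids=[#5:7@96] asks=[#3:3@105]
After op 6 [order #6] limit_buy(price=98, qty=4): fills=none; bids=[#6:4@98 #5:7@96] asks=[#3:3@105]
After op 7 [order #7] limit_sell(price=99, qty=7): fills=none; bids=[#6:4@98 #5:7@96] asks=[#7:7@99 #3:3@105]
After op 8 [order #8] limit_sell(price=95, qty=9): fills=#6x#8:4@98 #5x#8:5@96; bids=[#5:2@96] asks=[#7:7@99 #3:3@105]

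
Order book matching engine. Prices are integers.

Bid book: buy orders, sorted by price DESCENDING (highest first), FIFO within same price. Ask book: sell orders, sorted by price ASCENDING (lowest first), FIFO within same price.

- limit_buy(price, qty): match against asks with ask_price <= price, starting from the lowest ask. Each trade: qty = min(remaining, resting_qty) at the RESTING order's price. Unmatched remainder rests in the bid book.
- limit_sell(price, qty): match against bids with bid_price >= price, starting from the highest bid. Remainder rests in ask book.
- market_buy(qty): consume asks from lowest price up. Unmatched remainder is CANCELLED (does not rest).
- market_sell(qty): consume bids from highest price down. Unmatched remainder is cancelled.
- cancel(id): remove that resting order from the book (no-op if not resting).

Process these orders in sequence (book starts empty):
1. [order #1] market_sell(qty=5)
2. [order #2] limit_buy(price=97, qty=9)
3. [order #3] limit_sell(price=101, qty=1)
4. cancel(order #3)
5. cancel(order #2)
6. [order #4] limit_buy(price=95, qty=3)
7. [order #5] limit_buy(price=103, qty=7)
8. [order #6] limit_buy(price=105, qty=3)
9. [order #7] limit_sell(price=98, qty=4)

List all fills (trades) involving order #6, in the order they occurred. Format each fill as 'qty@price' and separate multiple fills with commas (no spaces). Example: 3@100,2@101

Answer: 3@105

Derivation:
After op 1 [order #1] market_sell(qty=5): fills=none; bids=[-] asks=[-]
After op 2 [order #2] limit_buy(price=97, qty=9): fills=none; bids=[#2:9@97] asks=[-]
After op 3 [order #3] limit_sell(price=101, qty=1): fills=none; bids=[#2:9@97] asks=[#3:1@101]
After op 4 cancel(order #3): fills=none; bids=[#2:9@97] asks=[-]
After op 5 cancel(order #2): fills=none; bids=[-] asks=[-]
After op 6 [order #4] limit_buy(price=95, qty=3): fills=none; bids=[#4:3@95] asks=[-]
After op 7 [order #5] limit_buy(price=103, qty=7): fills=none; bids=[#5:7@103 #4:3@95] asks=[-]
After op 8 [order #6] limit_buy(price=105, qty=3): fills=none; bids=[#6:3@105 #5:7@103 #4:3@95] asks=[-]
After op 9 [order #7] limit_sell(price=98, qty=4): fills=#6x#7:3@105 #5x#7:1@103; bids=[#5:6@103 #4:3@95] asks=[-]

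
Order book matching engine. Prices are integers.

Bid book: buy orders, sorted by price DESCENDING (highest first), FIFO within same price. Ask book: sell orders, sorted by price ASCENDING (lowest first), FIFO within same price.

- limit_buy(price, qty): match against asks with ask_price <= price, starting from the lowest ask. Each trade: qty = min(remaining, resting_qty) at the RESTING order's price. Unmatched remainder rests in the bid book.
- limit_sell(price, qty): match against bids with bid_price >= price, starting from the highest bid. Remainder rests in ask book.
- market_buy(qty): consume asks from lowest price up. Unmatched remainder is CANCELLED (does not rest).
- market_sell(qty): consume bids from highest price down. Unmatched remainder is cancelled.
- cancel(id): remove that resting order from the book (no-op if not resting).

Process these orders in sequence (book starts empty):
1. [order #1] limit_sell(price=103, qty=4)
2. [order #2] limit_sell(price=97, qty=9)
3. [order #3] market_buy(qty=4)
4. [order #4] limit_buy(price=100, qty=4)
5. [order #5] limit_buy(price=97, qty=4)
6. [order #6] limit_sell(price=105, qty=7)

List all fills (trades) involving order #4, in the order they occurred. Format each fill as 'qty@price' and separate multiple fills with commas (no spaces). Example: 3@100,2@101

After op 1 [order #1] limit_sell(price=103, qty=4): fills=none; bids=[-] asks=[#1:4@103]
After op 2 [order #2] limit_sell(price=97, qty=9): fills=none; bids=[-] asks=[#2:9@97 #1:4@103]
After op 3 [order #3] market_buy(qty=4): fills=#3x#2:4@97; bids=[-] asks=[#2:5@97 #1:4@103]
After op 4 [order #4] limit_buy(price=100, qty=4): fills=#4x#2:4@97; bids=[-] asks=[#2:1@97 #1:4@103]
After op 5 [order #5] limit_buy(price=97, qty=4): fills=#5x#2:1@97; bids=[#5:3@97] asks=[#1:4@103]
After op 6 [order #6] limit_sell(price=105, qty=7): fills=none; bids=[#5:3@97] asks=[#1:4@103 #6:7@105]

Answer: 4@97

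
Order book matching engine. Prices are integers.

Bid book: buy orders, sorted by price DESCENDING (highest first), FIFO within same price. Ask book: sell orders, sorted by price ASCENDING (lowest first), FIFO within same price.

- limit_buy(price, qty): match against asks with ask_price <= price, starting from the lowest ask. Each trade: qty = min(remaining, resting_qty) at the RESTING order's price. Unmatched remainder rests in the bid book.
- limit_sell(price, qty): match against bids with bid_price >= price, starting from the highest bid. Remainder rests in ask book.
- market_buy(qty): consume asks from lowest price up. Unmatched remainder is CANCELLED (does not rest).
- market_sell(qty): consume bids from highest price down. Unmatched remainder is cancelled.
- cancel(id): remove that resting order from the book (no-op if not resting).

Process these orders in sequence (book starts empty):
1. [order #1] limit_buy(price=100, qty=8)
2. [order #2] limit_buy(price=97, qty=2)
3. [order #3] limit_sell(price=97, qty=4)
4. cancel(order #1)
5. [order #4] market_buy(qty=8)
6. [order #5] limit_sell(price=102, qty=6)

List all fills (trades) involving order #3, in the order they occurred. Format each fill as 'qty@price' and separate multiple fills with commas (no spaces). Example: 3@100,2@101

After op 1 [order #1] limit_buy(price=100, qty=8): fills=none; bids=[#1:8@100] asks=[-]
After op 2 [order #2] limit_buy(price=97, qty=2): fills=none; bids=[#1:8@100 #2:2@97] asks=[-]
After op 3 [order #3] limit_sell(price=97, qty=4): fills=#1x#3:4@100; bids=[#1:4@100 #2:2@97] asks=[-]
After op 4 cancel(order #1): fills=none; bids=[#2:2@97] asks=[-]
After op 5 [order #4] market_buy(qty=8): fills=none; bids=[#2:2@97] asks=[-]
After op 6 [order #5] limit_sell(price=102, qty=6): fills=none; bids=[#2:2@97] asks=[#5:6@102]

Answer: 4@100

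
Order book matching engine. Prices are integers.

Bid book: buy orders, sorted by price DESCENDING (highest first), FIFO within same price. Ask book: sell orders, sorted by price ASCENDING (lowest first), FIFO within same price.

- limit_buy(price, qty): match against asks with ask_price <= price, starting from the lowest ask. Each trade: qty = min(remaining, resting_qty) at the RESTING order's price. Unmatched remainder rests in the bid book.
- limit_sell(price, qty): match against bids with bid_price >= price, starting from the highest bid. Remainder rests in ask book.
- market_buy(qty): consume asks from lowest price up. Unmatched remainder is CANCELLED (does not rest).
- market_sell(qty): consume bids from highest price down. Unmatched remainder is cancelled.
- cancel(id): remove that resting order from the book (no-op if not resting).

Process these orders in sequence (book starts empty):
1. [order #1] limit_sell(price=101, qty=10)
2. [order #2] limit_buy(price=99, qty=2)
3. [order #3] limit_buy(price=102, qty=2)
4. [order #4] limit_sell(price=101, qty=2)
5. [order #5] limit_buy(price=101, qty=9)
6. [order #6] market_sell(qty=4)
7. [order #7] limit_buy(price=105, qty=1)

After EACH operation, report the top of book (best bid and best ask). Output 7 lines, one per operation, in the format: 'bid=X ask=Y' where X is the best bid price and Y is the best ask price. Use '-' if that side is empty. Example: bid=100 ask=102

After op 1 [order #1] limit_sell(price=101, qty=10): fills=none; bids=[-] asks=[#1:10@101]
After op 2 [order #2] limit_buy(price=99, qty=2): fills=none; bids=[#2:2@99] asks=[#1:10@101]
After op 3 [order #3] limit_buy(price=102, qty=2): fills=#3x#1:2@101; bids=[#2:2@99] asks=[#1:8@101]
After op 4 [order #4] limit_sell(price=101, qty=2): fills=none; bids=[#2:2@99] asks=[#1:8@101 #4:2@101]
After op 5 [order #5] limit_buy(price=101, qty=9): fills=#5x#1:8@101 #5x#4:1@101; bids=[#2:2@99] asks=[#4:1@101]
After op 6 [order #6] market_sell(qty=4): fills=#2x#6:2@99; bids=[-] asks=[#4:1@101]
After op 7 [order #7] limit_buy(price=105, qty=1): fills=#7x#4:1@101; bids=[-] asks=[-]

Answer: bid=- ask=101
bid=99 ask=101
bid=99 ask=101
bid=99 ask=101
bid=99 ask=101
bid=- ask=101
bid=- ask=-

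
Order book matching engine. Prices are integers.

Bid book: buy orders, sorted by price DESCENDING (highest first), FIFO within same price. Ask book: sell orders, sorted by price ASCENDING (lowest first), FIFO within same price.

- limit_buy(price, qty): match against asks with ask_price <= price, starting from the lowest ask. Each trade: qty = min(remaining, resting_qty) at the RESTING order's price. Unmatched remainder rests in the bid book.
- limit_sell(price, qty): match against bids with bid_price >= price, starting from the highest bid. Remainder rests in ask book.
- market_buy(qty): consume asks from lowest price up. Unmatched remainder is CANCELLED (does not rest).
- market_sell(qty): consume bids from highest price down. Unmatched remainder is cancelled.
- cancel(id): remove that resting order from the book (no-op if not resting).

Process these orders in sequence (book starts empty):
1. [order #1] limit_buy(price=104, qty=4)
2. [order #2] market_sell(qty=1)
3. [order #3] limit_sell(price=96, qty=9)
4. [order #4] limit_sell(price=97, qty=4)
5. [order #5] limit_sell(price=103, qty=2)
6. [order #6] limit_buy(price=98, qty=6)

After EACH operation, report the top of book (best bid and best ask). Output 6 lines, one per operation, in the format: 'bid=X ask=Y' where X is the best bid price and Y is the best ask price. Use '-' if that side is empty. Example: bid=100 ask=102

Answer: bid=104 ask=-
bid=104 ask=-
bid=- ask=96
bid=- ask=96
bid=- ask=96
bid=- ask=97

Derivation:
After op 1 [order #1] limit_buy(price=104, qty=4): fills=none; bids=[#1:4@104] asks=[-]
After op 2 [order #2] market_sell(qty=1): fills=#1x#2:1@104; bids=[#1:3@104] asks=[-]
After op 3 [order #3] limit_sell(price=96, qty=9): fills=#1x#3:3@104; bids=[-] asks=[#3:6@96]
After op 4 [order #4] limit_sell(price=97, qty=4): fills=none; bids=[-] asks=[#3:6@96 #4:4@97]
After op 5 [order #5] limit_sell(price=103, qty=2): fills=none; bids=[-] asks=[#3:6@96 #4:4@97 #5:2@103]
After op 6 [order #6] limit_buy(price=98, qty=6): fills=#6x#3:6@96; bids=[-] asks=[#4:4@97 #5:2@103]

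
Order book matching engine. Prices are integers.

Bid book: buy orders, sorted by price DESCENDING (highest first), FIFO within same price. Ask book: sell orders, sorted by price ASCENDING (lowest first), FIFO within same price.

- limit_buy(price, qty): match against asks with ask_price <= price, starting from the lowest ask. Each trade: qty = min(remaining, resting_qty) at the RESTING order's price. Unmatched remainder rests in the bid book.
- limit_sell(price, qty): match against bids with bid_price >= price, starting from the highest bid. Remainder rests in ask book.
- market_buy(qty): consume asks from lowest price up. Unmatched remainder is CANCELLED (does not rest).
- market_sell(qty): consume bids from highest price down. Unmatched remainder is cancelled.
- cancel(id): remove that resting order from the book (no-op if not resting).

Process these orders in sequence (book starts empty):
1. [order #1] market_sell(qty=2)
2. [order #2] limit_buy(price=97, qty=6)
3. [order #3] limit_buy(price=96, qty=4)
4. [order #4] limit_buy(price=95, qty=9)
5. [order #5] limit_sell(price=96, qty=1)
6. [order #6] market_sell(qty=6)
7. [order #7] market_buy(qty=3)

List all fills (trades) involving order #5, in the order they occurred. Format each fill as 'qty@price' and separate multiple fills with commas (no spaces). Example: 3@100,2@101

After op 1 [order #1] market_sell(qty=2): fills=none; bids=[-] asks=[-]
After op 2 [order #2] limit_buy(price=97, qty=6): fills=none; bids=[#2:6@97] asks=[-]
After op 3 [order #3] limit_buy(price=96, qty=4): fills=none; bids=[#2:6@97 #3:4@96] asks=[-]
After op 4 [order #4] limit_buy(price=95, qty=9): fills=none; bids=[#2:6@97 #3:4@96 #4:9@95] asks=[-]
After op 5 [order #5] limit_sell(price=96, qty=1): fills=#2x#5:1@97; bids=[#2:5@97 #3:4@96 #4:9@95] asks=[-]
After op 6 [order #6] market_sell(qty=6): fills=#2x#6:5@97 #3x#6:1@96; bids=[#3:3@96 #4:9@95] asks=[-]
After op 7 [order #7] market_buy(qty=3): fills=none; bids=[#3:3@96 #4:9@95] asks=[-]

Answer: 1@97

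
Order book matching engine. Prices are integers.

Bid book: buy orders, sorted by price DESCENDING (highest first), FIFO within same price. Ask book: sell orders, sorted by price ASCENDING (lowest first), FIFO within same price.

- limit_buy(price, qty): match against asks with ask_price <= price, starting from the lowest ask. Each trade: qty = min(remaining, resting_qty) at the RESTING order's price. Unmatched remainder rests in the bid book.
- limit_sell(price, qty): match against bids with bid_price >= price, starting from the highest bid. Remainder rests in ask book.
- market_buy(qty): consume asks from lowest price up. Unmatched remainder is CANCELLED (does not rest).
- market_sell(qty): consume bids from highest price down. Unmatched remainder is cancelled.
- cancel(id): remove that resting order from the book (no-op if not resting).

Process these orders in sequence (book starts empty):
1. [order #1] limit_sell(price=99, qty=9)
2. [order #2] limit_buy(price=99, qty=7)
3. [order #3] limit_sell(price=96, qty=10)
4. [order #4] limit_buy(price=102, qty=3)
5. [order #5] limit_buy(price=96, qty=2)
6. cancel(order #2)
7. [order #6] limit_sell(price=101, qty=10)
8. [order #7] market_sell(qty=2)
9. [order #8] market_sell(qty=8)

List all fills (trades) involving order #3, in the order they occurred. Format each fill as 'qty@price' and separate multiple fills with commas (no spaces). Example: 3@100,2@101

Answer: 3@96,2@96

Derivation:
After op 1 [order #1] limit_sell(price=99, qty=9): fills=none; bids=[-] asks=[#1:9@99]
After op 2 [order #2] limit_buy(price=99, qty=7): fills=#2x#1:7@99; bids=[-] asks=[#1:2@99]
After op 3 [order #3] limit_sell(price=96, qty=10): fills=none; bids=[-] asks=[#3:10@96 #1:2@99]
After op 4 [order #4] limit_buy(price=102, qty=3): fills=#4x#3:3@96; bids=[-] asks=[#3:7@96 #1:2@99]
After op 5 [order #5] limit_buy(price=96, qty=2): fills=#5x#3:2@96; bids=[-] asks=[#3:5@96 #1:2@99]
After op 6 cancel(order #2): fills=none; bids=[-] asks=[#3:5@96 #1:2@99]
After op 7 [order #6] limit_sell(price=101, qty=10): fills=none; bids=[-] asks=[#3:5@96 #1:2@99 #6:10@101]
After op 8 [order #7] market_sell(qty=2): fills=none; bids=[-] asks=[#3:5@96 #1:2@99 #6:10@101]
After op 9 [order #8] market_sell(qty=8): fills=none; bids=[-] asks=[#3:5@96 #1:2@99 #6:10@101]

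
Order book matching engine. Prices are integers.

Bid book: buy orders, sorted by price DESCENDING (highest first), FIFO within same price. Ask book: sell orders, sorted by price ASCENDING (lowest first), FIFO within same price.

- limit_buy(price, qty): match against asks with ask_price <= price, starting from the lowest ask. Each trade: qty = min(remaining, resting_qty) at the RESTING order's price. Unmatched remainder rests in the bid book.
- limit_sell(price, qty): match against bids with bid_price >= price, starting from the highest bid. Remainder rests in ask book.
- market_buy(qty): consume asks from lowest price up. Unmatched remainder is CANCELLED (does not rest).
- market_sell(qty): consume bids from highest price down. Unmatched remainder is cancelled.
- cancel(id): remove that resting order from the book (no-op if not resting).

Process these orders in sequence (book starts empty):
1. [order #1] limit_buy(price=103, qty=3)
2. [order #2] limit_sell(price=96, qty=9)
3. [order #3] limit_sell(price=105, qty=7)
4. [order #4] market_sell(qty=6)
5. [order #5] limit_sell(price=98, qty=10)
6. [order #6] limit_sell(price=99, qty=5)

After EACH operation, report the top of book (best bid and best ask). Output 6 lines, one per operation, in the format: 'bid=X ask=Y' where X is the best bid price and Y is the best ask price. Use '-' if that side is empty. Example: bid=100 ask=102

After op 1 [order #1] limit_buy(price=103, qty=3): fills=none; bids=[#1:3@103] asks=[-]
After op 2 [order #2] limit_sell(price=96, qty=9): fills=#1x#2:3@103; bids=[-] asks=[#2:6@96]
After op 3 [order #3] limit_sell(price=105, qty=7): fills=none; bids=[-] asks=[#2:6@96 #3:7@105]
After op 4 [order #4] market_sell(qty=6): fills=none; bids=[-] asks=[#2:6@96 #3:7@105]
After op 5 [order #5] limit_sell(price=98, qty=10): fills=none; bids=[-] asks=[#2:6@96 #5:10@98 #3:7@105]
After op 6 [order #6] limit_sell(price=99, qty=5): fills=none; bids=[-] asks=[#2:6@96 #5:10@98 #6:5@99 #3:7@105]

Answer: bid=103 ask=-
bid=- ask=96
bid=- ask=96
bid=- ask=96
bid=- ask=96
bid=- ask=96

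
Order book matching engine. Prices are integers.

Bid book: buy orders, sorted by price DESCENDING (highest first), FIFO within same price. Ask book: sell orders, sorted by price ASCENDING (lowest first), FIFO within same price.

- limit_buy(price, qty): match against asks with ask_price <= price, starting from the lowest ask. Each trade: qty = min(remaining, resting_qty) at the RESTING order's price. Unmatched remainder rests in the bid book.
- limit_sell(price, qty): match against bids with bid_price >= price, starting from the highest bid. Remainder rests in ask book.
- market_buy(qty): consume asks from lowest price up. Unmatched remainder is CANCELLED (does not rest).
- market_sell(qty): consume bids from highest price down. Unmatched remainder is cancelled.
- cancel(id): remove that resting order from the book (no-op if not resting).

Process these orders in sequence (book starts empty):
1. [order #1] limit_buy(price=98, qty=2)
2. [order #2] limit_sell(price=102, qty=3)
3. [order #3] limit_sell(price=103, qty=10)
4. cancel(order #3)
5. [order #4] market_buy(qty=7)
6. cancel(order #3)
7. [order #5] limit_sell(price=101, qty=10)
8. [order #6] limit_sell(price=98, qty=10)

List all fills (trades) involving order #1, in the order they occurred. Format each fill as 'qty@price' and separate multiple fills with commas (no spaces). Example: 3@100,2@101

Answer: 2@98

Derivation:
After op 1 [order #1] limit_buy(price=98, qty=2): fills=none; bids=[#1:2@98] asks=[-]
After op 2 [order #2] limit_sell(price=102, qty=3): fills=none; bids=[#1:2@98] asks=[#2:3@102]
After op 3 [order #3] limit_sell(price=103, qty=10): fills=none; bids=[#1:2@98] asks=[#2:3@102 #3:10@103]
After op 4 cancel(order #3): fills=none; bids=[#1:2@98] asks=[#2:3@102]
After op 5 [order #4] market_buy(qty=7): fills=#4x#2:3@102; bids=[#1:2@98] asks=[-]
After op 6 cancel(order #3): fills=none; bids=[#1:2@98] asks=[-]
After op 7 [order #5] limit_sell(price=101, qty=10): fills=none; bids=[#1:2@98] asks=[#5:10@101]
After op 8 [order #6] limit_sell(price=98, qty=10): fills=#1x#6:2@98; bids=[-] asks=[#6:8@98 #5:10@101]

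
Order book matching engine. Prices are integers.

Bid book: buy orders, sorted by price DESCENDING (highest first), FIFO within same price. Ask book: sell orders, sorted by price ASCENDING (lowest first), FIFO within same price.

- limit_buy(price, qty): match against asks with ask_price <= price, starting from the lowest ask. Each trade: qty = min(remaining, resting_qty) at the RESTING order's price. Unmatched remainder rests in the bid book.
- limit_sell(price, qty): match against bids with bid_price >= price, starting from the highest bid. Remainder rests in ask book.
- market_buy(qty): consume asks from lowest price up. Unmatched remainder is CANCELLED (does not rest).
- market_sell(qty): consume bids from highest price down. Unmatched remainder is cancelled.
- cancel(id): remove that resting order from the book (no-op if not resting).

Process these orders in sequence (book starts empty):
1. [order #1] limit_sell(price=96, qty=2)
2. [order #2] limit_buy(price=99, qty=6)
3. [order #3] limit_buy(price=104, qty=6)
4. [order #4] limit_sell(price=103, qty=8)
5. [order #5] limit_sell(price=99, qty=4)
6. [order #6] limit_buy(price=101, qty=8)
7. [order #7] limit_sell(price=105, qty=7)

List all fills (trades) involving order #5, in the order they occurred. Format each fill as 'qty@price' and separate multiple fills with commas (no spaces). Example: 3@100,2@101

Answer: 4@99

Derivation:
After op 1 [order #1] limit_sell(price=96, qty=2): fills=none; bids=[-] asks=[#1:2@96]
After op 2 [order #2] limit_buy(price=99, qty=6): fills=#2x#1:2@96; bids=[#2:4@99] asks=[-]
After op 3 [order #3] limit_buy(price=104, qty=6): fills=none; bids=[#3:6@104 #2:4@99] asks=[-]
After op 4 [order #4] limit_sell(price=103, qty=8): fills=#3x#4:6@104; bids=[#2:4@99] asks=[#4:2@103]
After op 5 [order #5] limit_sell(price=99, qty=4): fills=#2x#5:4@99; bids=[-] asks=[#4:2@103]
After op 6 [order #6] limit_buy(price=101, qty=8): fills=none; bids=[#6:8@101] asks=[#4:2@103]
After op 7 [order #7] limit_sell(price=105, qty=7): fills=none; bids=[#6:8@101] asks=[#4:2@103 #7:7@105]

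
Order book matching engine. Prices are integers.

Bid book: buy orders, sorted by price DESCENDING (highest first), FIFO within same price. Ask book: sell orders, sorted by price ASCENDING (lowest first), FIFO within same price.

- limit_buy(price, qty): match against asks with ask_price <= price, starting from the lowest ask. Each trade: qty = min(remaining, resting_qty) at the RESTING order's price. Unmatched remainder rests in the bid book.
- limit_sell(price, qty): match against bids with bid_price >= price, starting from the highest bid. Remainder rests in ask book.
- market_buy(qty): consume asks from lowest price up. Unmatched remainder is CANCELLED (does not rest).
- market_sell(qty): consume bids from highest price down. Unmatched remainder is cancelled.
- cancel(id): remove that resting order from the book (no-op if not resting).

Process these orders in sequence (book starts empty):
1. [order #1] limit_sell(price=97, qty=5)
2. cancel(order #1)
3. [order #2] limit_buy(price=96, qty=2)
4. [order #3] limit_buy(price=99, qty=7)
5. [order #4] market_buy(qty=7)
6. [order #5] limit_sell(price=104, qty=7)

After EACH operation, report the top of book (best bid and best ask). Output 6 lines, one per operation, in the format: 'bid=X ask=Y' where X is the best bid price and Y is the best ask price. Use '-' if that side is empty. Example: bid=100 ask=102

Answer: bid=- ask=97
bid=- ask=-
bid=96 ask=-
bid=99 ask=-
bid=99 ask=-
bid=99 ask=104

Derivation:
After op 1 [order #1] limit_sell(price=97, qty=5): fills=none; bids=[-] asks=[#1:5@97]
After op 2 cancel(order #1): fills=none; bids=[-] asks=[-]
After op 3 [order #2] limit_buy(price=96, qty=2): fills=none; bids=[#2:2@96] asks=[-]
After op 4 [order #3] limit_buy(price=99, qty=7): fills=none; bids=[#3:7@99 #2:2@96] asks=[-]
After op 5 [order #4] market_buy(qty=7): fills=none; bids=[#3:7@99 #2:2@96] asks=[-]
After op 6 [order #5] limit_sell(price=104, qty=7): fills=none; bids=[#3:7@99 #2:2@96] asks=[#5:7@104]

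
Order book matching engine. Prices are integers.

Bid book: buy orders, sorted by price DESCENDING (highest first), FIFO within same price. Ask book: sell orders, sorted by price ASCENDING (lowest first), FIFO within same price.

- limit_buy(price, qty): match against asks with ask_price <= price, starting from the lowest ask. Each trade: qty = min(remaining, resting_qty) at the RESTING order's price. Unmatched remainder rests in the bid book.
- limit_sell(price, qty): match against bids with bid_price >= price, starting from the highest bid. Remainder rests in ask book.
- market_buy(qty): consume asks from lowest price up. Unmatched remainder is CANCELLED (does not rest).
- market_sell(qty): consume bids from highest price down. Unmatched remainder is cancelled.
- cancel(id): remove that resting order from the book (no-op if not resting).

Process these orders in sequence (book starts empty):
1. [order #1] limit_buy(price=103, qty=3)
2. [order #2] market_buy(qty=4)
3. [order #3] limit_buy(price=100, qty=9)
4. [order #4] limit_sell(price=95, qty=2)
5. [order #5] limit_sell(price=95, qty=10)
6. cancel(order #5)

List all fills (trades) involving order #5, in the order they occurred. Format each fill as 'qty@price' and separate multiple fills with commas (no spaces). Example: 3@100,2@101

After op 1 [order #1] limit_buy(price=103, qty=3): fills=none; bids=[#1:3@103] asks=[-]
After op 2 [order #2] market_buy(qty=4): fills=none; bids=[#1:3@103] asks=[-]
After op 3 [order #3] limit_buy(price=100, qty=9): fills=none; bids=[#1:3@103 #3:9@100] asks=[-]
After op 4 [order #4] limit_sell(price=95, qty=2): fills=#1x#4:2@103; bids=[#1:1@103 #3:9@100] asks=[-]
After op 5 [order #5] limit_sell(price=95, qty=10): fills=#1x#5:1@103 #3x#5:9@100; bids=[-] asks=[-]
After op 6 cancel(order #5): fills=none; bids=[-] asks=[-]

Answer: 1@103,9@100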